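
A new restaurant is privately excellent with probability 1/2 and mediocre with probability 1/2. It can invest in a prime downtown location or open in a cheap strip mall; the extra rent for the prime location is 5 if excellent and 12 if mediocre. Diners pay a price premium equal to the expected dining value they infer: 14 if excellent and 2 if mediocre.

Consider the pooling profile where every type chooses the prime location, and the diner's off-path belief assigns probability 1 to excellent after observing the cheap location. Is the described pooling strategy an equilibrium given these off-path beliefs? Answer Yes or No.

No

On path, the diner holds the prior and pays 1/2·14 + 1/2·2 = 8. Off path (the cheap location), believing excellent, it pays 14.
excellent: the prime location nets 8 − 5 = 3; the cheap location nets 14. excellent would deviate.
mediocre: the prime location nets 8 − 12 = -4; the cheap location nets 14. mediocre would deviate.
A type deviates, so pooling fails.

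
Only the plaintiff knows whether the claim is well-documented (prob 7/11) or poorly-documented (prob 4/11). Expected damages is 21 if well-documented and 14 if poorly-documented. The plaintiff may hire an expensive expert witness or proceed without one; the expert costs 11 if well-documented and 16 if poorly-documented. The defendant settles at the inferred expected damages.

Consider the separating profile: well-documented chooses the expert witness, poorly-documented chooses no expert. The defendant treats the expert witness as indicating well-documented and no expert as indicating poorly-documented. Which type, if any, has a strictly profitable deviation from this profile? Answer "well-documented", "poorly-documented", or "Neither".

well-documented

The expert witness pays 21; no expert pays 14.
well-documented: assigned the expert witness, nets 21 − 11 = 10; deviating to no expert nets 14.
poorly-documented: assigned no expert, nets 14; deviating to the expert witness nets 21 − 16 = 5.
The well-documented type gains 4 by deviating.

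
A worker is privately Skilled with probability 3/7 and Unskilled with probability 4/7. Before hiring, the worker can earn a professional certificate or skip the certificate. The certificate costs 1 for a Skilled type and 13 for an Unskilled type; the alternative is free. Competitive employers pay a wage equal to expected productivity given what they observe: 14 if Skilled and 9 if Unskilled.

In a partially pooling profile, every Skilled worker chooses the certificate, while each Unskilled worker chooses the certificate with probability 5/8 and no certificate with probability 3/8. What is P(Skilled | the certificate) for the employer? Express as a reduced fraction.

P(the certificate) = (3/7)·1 + (4/7)·(5/8) = 11/14.
By Bayes' rule, P(Skilled | the certificate) = (3/7) / (11/14) = 6/11.

6/11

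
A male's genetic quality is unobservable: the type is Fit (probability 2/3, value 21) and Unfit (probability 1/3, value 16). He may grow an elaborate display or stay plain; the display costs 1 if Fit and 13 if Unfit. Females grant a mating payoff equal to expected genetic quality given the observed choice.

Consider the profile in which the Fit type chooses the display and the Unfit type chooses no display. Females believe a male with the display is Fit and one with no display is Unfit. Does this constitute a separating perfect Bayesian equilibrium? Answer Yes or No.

Under these beliefs, the display earns mating payoff 21 and no display earns mating payoff 16.
Fit: the display nets 21 − 1 = 20; no display nets 16. Fit prefers the display.
Unfit: the display nets 21 − 13 = 8; no display nets 16. Unfit prefers no display.
Neither type deviates, so the separating profile is an equilibrium.

Yes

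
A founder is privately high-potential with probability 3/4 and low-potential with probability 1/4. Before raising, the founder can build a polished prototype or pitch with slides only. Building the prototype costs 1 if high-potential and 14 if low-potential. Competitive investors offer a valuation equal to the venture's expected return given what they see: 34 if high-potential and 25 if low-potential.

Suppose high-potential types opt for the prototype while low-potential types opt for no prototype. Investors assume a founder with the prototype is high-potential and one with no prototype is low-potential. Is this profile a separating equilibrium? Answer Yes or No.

Under these beliefs, the prototype earns valuation 34 and no prototype earns valuation 25.
high-potential: the prototype nets 34 − 1 = 33; no prototype nets 25. high-potential prefers the prototype.
low-potential: the prototype nets 34 − 14 = 20; no prototype nets 25. low-potential prefers no prototype.
Neither type deviates, so the separating profile is an equilibrium.

Yes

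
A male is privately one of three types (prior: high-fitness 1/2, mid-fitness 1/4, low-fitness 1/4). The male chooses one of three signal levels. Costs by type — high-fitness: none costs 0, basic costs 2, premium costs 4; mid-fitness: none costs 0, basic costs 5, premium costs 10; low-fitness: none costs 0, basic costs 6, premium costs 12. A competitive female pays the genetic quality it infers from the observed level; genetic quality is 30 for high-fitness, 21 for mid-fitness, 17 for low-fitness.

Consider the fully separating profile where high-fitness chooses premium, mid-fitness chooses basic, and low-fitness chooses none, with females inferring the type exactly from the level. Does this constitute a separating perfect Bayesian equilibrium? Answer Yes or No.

Separating mating payoffs: premium → 30, basic → 21, none → 17.
high-fitness (assigned premium): none: 17 − 0 = 17; basic: 21 − 2 = 19; premium: 30 − 4 = 26. high-fitness stays.
mid-fitness (assigned basic): none: 17 − 0 = 17; basic: 21 − 5 = 16; premium: 30 − 10 = 20. mid-fitness prefers premium.
low-fitness (assigned none): none: 17 − 0 = 17; basic: 21 − 6 = 15; premium: 30 − 12 = 18. low-fitness prefers premium.
At least one type deviates; the separating profile fails.

No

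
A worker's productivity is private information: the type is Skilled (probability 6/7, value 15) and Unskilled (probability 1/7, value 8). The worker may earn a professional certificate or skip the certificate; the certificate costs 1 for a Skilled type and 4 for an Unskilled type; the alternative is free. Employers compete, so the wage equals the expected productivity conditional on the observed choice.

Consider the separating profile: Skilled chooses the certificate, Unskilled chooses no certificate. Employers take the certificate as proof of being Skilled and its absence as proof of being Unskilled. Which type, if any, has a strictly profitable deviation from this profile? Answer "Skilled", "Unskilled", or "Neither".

The certificate pays 15; no certificate pays 8.
Skilled: assigned the certificate, nets 15 − 1 = 14; deviating to no certificate nets 8.
Unskilled: assigned no certificate, nets 8; deviating to the certificate nets 15 − 4 = 11.
The Unskilled type gains 3 by deviating.

Unskilled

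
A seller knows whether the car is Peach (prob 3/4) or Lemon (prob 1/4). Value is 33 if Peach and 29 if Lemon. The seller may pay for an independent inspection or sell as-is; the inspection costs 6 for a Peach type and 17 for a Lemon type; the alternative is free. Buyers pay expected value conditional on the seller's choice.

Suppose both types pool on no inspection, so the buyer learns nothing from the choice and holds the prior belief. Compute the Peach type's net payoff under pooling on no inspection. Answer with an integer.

32

Pooled price = 3/4·33 + 1/4·29 = 32.
Peach pays no cost for no inspection, so net payoff = 32.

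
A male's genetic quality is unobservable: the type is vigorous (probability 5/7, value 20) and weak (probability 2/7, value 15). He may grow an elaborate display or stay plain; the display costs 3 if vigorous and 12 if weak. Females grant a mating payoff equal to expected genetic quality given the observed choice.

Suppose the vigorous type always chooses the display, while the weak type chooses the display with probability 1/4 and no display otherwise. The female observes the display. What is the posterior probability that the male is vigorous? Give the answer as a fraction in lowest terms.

10/11

P(the display) = (5/7)·1 + (2/7)·(1/4) = 11/14.
By Bayes' rule, P(vigorous | the display) = (5/7) / (11/14) = 10/11.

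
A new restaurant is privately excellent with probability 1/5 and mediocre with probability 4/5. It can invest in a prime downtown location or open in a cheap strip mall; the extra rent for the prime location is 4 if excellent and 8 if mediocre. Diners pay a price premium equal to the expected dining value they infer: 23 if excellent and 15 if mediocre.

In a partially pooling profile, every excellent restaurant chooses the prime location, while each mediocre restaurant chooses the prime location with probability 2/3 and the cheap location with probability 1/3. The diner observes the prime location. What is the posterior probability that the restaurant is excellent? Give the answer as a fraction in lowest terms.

3/11

P(the prime location) = (1/5)·1 + (4/5)·(2/3) = 11/15.
By Bayes' rule, P(excellent | the prime location) = (1/5) / (11/15) = 3/11.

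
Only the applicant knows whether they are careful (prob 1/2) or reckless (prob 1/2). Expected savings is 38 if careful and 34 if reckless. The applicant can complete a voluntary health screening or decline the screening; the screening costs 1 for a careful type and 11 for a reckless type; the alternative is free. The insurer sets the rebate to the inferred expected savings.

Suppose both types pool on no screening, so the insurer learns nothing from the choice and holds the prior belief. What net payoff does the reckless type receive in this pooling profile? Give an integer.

36

Pooled rebate = 1/2·38 + 1/2·34 = 36.
reckless pays no cost for no screening, so net payoff = 36.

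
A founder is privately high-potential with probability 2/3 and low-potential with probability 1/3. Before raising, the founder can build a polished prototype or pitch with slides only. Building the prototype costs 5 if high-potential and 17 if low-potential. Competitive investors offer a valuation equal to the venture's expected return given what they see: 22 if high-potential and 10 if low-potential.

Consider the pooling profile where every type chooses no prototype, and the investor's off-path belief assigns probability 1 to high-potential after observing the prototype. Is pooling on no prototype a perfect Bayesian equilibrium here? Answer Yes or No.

On path, the investor holds the prior and pays 2/3·22 + 1/3·10 = 18. Off path (the prototype), believing high-potential, it pays 22.
high-potential: no prototype nets 18; the prototype nets 22 − 5 = 17. high-potential stays.
low-potential: no prototype nets 18; the prototype nets 22 − 17 = 5. low-potential stays.
No type deviates, so pooling is sustained.

Yes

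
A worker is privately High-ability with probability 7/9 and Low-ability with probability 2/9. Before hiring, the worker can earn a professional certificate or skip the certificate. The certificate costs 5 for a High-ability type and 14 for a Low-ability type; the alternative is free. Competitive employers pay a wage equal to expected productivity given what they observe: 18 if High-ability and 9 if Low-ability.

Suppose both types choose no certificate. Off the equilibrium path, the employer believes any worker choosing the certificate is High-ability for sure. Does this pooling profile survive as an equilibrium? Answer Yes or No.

Yes

On path, the employer holds the prior and pays 7/9·18 + 2/9·9 = 16. Off path (the certificate), believing High-ability, it pays 18.
High-ability: no certificate nets 16; the certificate nets 18 − 5 = 13. High-ability stays.
Low-ability: no certificate nets 16; the certificate nets 18 − 14 = 4. Low-ability stays.
No type deviates, so pooling is sustained.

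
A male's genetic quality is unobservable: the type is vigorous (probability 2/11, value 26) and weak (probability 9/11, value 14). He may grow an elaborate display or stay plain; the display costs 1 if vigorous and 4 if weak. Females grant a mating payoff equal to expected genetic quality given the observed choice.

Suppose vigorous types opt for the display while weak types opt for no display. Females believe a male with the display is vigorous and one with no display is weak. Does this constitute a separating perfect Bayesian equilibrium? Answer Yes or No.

Under these beliefs, the display earns mating payoff 26 and no display earns mating payoff 14.
vigorous: the display nets 26 − 1 = 25; no display nets 14. vigorous prefers the display.
weak: the display nets 26 − 4 = 22; no display nets 14. weak would deviate to the display.
weak has a profitable deviation, so the profile is not an equilibrium.

No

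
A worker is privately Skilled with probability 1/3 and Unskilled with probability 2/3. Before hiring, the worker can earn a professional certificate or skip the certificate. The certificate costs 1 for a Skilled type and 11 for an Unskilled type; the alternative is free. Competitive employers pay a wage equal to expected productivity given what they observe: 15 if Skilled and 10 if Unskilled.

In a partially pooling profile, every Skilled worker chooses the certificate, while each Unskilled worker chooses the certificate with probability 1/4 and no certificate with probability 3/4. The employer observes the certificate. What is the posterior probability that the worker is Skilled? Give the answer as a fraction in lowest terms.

2/3

P(the certificate) = (1/3)·1 + (2/3)·(1/4) = 1/2.
By Bayes' rule, P(Skilled | the certificate) = (1/3) / (1/2) = 2/3.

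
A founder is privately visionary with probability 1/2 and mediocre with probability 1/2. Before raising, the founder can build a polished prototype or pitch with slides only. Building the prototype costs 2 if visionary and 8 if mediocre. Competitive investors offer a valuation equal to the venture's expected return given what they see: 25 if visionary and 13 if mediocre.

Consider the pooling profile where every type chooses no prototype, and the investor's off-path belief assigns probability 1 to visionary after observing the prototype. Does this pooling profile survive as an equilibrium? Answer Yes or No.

On path, the investor holds the prior and pays 1/2·25 + 1/2·13 = 19. Off path (the prototype), believing visionary, it pays 25.
visionary: no prototype nets 19; the prototype nets 25 − 2 = 23. visionary would deviate.
mediocre: no prototype nets 19; the prototype nets 25 − 8 = 17. mediocre stays.
A type deviates, so pooling fails.

No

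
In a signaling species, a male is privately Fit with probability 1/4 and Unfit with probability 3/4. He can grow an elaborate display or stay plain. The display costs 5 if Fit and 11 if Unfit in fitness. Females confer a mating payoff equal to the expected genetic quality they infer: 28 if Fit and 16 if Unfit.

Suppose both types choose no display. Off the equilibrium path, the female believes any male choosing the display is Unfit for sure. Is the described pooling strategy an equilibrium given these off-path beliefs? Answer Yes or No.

On path, the female holds the prior and pays 1/4·28 + 3/4·16 = 19. Off path (the display), believing Unfit, it pays 16.
Fit: no display nets 19; the display nets 16 − 5 = 11. Fit stays.
Unfit: no display nets 19; the display nets 16 − 11 = 5. Unfit stays.
No type deviates, so pooling is sustained.

Yes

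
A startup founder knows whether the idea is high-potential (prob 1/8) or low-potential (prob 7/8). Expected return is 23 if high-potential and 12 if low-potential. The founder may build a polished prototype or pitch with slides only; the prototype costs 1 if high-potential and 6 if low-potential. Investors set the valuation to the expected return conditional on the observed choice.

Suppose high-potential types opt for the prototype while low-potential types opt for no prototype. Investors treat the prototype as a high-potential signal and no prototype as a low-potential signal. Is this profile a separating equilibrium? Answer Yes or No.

No

Under these beliefs, the prototype earns valuation 23 and no prototype earns valuation 12.
high-potential: the prototype nets 23 − 1 = 22; no prototype nets 12. high-potential prefers the prototype.
low-potential: the prototype nets 23 − 6 = 17; no prototype nets 12. low-potential would deviate to the prototype.
low-potential has a profitable deviation, so the profile is not an equilibrium.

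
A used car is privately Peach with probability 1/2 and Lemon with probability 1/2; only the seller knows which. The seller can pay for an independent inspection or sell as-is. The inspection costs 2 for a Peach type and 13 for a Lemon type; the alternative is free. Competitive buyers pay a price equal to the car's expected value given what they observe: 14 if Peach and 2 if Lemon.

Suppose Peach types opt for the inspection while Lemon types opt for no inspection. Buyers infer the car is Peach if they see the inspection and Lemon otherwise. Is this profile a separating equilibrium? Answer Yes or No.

Under these beliefs, the inspection earns price 14 and no inspection earns price 2.
Peach: the inspection nets 14 − 2 = 12; no inspection nets 2. Peach prefers the inspection.
Lemon: the inspection nets 14 − 13 = 1; no inspection nets 2. Lemon prefers no inspection.
Neither type deviates, so the separating profile is an equilibrium.

Yes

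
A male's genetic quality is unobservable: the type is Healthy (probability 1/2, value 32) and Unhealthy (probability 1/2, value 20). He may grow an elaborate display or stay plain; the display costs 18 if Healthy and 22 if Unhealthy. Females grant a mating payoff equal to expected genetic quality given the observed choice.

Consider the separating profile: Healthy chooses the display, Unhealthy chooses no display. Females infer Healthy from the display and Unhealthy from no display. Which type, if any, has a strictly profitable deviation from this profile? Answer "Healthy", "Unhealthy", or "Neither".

Healthy

The display pays 32; no display pays 20.
Healthy: assigned the display, nets 32 − 18 = 14; deviating to no display nets 20.
Unhealthy: assigned no display, nets 20; deviating to the display nets 32 − 22 = 10.
The Healthy type gains 6 by deviating.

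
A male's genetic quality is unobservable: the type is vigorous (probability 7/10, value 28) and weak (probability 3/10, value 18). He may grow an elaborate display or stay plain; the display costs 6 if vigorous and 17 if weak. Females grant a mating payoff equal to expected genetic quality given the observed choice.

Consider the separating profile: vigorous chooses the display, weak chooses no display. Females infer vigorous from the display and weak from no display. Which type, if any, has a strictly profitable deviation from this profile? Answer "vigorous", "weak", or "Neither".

The display pays 28; no display pays 18.
vigorous: assigned the display, nets 28 − 6 = 22; deviating to no display nets 18.
weak: assigned no display, nets 18; deviating to the display nets 28 − 17 = 11.
Both types strictly prefer their assigned action; no profitable deviation.

Neither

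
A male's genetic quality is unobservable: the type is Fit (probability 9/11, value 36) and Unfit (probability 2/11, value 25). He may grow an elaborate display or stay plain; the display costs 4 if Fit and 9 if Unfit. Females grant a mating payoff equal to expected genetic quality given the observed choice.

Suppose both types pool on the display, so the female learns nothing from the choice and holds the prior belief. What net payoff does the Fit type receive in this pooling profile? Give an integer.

30

Pooled mating payoff = 9/11·36 + 2/11·25 = 34.
Fit pays cost 4 for the display, so net payoff = 34 − 4 = 30.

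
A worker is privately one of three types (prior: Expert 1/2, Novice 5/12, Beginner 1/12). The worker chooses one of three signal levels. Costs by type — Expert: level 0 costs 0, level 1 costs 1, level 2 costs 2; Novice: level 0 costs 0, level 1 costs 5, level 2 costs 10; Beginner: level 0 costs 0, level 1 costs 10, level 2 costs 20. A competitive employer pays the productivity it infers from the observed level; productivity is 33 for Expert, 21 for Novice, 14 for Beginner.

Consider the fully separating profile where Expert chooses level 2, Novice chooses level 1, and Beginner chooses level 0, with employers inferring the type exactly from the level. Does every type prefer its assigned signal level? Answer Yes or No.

No

Separating wages: level 2 → 33, level 1 → 21, level 0 → 14.
Expert (assigned level 2): level 0: 14 − 0 = 14; level 1: 21 − 1 = 20; level 2: 33 − 2 = 31. Expert stays.
Novice (assigned level 1): level 0: 14 − 0 = 14; level 1: 21 − 5 = 16; level 2: 33 − 10 = 23. Novice prefers level 2.
Beginner (assigned level 0): level 0: 14 − 0 = 14; level 1: 21 − 10 = 11; level 2: 33 − 20 = 13. Beginner stays.
At least one type deviates; the separating profile fails.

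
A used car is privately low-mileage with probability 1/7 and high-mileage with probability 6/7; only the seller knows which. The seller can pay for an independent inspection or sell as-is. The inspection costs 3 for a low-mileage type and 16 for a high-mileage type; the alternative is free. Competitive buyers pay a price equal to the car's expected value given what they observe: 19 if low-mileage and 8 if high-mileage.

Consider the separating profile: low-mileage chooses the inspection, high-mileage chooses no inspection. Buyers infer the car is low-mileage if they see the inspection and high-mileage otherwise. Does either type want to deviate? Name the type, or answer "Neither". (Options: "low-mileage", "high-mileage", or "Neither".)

The inspection pays 19; no inspection pays 8.
low-mileage: assigned the inspection, nets 19 − 3 = 16; deviating to no inspection nets 8.
high-mileage: assigned no inspection, nets 8; deviating to the inspection nets 19 − 16 = 3.
Both types strictly prefer their assigned action; no profitable deviation.

Neither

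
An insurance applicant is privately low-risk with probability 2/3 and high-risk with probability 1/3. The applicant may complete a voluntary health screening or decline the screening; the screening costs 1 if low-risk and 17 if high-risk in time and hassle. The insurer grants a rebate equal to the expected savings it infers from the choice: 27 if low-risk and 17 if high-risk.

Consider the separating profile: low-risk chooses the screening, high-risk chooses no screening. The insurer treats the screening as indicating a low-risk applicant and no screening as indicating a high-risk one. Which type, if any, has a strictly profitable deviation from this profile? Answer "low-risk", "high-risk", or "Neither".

The screening pays 27; no screening pays 17.
low-risk: assigned the screening, nets 27 − 1 = 26; deviating to no screening nets 17.
high-risk: assigned no screening, nets 17; deviating to the screening nets 27 − 17 = 10.
Both types strictly prefer their assigned action; no profitable deviation.

Neither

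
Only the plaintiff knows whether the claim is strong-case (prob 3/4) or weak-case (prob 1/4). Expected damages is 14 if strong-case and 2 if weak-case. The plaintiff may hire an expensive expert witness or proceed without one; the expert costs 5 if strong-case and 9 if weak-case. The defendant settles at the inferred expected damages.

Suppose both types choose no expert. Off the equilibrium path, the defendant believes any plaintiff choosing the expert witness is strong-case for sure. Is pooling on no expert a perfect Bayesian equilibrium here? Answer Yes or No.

Yes

On path, the defendant holds the prior and pays 3/4·14 + 1/4·2 = 11. Off path (the expert witness), believing strong-case, it pays 14.
strong-case: no expert nets 11; the expert witness nets 14 − 5 = 9. strong-case stays.
weak-case: no expert nets 11; the expert witness nets 14 − 9 = 5. weak-case stays.
No type deviates, so pooling is sustained.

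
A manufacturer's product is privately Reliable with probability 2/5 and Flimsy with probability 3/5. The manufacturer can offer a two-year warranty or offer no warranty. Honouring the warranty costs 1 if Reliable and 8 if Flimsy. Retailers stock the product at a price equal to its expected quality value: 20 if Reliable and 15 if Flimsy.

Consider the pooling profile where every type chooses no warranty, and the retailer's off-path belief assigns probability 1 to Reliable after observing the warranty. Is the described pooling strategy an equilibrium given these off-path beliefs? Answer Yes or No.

No

On path, the retailer holds the prior and pays 2/5·20 + 3/5·15 = 17. Off path (the warranty), believing Reliable, it pays 20.
Reliable: no warranty nets 17; the warranty nets 20 − 1 = 19. Reliable would deviate.
Flimsy: no warranty nets 17; the warranty nets 20 − 8 = 12. Flimsy stays.
A type deviates, so pooling fails.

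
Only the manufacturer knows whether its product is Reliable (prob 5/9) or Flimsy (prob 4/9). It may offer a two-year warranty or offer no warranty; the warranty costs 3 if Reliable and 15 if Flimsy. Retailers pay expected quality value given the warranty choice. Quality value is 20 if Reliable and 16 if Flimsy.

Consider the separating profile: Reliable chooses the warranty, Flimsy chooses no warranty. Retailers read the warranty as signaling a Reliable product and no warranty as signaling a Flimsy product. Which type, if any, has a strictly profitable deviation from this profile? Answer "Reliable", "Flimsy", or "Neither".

Neither

The warranty pays 20; no warranty pays 16.
Reliable: assigned the warranty, nets 20 − 3 = 17; deviating to no warranty nets 16.
Flimsy: assigned no warranty, nets 16; deviating to the warranty nets 20 − 15 = 5.
Both types strictly prefer their assigned action; no profitable deviation.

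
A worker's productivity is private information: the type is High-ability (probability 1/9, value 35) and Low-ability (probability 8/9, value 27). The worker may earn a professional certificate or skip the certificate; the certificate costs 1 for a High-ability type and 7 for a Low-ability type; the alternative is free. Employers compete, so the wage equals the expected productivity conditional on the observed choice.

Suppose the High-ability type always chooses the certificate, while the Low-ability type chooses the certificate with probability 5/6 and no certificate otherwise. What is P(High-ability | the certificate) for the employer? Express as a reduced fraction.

3/23

P(the certificate) = (1/9)·1 + (8/9)·(5/6) = 23/27.
By Bayes' rule, P(High-ability | the certificate) = (1/9) / (23/27) = 3/23.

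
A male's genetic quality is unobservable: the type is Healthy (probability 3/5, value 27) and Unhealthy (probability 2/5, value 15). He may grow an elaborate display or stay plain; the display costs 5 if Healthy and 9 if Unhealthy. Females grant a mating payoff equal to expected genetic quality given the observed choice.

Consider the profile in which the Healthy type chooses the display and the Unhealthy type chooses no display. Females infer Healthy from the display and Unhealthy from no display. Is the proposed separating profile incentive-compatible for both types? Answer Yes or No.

No

Under these beliefs, the display earns mating payoff 27 and no display earns mating payoff 15.
Healthy: the display nets 27 − 5 = 22; no display nets 15. Healthy prefers the display.
Unhealthy: the display nets 27 − 9 = 18; no display nets 15. Unhealthy would deviate to the display.
Unhealthy has a profitable deviation, so the profile is not an equilibrium.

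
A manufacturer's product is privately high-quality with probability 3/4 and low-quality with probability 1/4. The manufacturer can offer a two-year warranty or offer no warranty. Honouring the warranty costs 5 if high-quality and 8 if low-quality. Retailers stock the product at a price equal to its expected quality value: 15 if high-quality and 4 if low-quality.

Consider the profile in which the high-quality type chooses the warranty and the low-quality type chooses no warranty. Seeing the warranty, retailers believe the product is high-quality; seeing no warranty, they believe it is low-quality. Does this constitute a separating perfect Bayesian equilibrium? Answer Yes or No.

Under these beliefs, the warranty earns price 15 and no warranty earns price 4.
high-quality: the warranty nets 15 − 5 = 10; no warranty nets 4. high-quality prefers the warranty.
low-quality: the warranty nets 15 − 8 = 7; no warranty nets 4. low-quality would deviate to the warranty.
low-quality has a profitable deviation, so the profile is not an equilibrium.

No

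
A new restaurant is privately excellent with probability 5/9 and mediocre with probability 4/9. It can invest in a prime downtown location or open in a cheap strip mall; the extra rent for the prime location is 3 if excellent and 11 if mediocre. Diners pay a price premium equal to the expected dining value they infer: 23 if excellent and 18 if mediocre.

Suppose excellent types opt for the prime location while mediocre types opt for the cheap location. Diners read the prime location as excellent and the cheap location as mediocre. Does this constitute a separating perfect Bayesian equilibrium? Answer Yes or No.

Yes

Under these beliefs, the prime location earns price premium 23 and the cheap location earns price premium 18.
excellent: the prime location nets 23 − 3 = 20; the cheap location nets 18. excellent prefers the prime location.
mediocre: the prime location nets 23 − 11 = 12; the cheap location nets 18. mediocre prefers the cheap location.
Neither type deviates, so the separating profile is an equilibrium.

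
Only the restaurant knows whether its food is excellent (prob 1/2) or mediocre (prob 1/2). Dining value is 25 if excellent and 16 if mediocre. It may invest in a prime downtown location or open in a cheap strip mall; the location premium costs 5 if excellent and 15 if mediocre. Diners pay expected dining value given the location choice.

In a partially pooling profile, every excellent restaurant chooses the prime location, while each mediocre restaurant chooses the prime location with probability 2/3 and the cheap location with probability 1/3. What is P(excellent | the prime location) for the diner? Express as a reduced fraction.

P(the prime location) = (1/2)·1 + (1/2)·(2/3) = 5/6.
By Bayes' rule, P(excellent | the prime location) = (1/2) / (5/6) = 3/5.

3/5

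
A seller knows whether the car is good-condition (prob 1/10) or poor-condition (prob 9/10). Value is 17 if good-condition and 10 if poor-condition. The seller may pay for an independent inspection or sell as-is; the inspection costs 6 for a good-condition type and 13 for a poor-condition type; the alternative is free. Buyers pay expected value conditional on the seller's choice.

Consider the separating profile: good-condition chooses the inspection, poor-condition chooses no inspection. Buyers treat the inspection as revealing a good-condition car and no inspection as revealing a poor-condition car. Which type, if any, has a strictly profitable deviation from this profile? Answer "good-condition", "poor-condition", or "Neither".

Neither

The inspection pays 17; no inspection pays 10.
good-condition: assigned the inspection, nets 17 − 6 = 11; deviating to no inspection nets 10.
poor-condition: assigned no inspection, nets 10; deviating to the inspection nets 17 − 13 = 4.
Both types strictly prefer their assigned action; no profitable deviation.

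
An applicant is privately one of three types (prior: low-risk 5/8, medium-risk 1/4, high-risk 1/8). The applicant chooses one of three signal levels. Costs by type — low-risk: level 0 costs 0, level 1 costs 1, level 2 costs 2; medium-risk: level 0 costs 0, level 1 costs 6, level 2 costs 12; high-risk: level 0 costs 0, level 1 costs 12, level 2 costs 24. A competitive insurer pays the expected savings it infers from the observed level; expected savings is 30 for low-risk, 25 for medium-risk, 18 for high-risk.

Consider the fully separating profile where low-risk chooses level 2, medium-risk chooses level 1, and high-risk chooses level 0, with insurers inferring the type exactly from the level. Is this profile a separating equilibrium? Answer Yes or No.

Yes

Separating rebates: level 2 → 30, level 1 → 25, level 0 → 18.
low-risk (assigned level 2): level 0: 18 − 0 = 18; level 1: 25 − 1 = 24; level 2: 30 − 2 = 28. low-risk stays.
medium-risk (assigned level 1): level 0: 18 − 0 = 18; level 1: 25 − 6 = 19; level 2: 30 − 12 = 18. medium-risk stays.
high-risk (assigned level 0): level 0: 18 − 0 = 18; level 1: 25 − 12 = 13; level 2: 30 − 24 = 6. high-risk stays.
Every type prefers its assigned level; separation holds.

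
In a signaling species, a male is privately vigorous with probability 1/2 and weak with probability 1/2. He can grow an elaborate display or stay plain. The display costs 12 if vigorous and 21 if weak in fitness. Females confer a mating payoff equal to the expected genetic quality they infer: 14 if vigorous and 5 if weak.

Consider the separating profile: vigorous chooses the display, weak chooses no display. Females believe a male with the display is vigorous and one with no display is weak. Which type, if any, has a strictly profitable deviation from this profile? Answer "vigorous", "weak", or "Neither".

The display pays 14; no display pays 5.
vigorous: assigned the display, nets 14 − 12 = 2; deviating to no display nets 5.
weak: assigned no display, nets 5; deviating to the display nets 14 − 21 = -7.
The vigorous type gains 3 by deviating.

vigorous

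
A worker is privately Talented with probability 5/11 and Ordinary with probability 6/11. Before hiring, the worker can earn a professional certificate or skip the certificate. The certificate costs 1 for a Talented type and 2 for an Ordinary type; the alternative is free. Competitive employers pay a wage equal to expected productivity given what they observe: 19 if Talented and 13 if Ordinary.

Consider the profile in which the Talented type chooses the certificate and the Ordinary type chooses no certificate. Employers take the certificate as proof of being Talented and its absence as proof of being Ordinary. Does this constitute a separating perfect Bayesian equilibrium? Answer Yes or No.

No

Under these beliefs, the certificate earns wage 19 and no certificate earns wage 13.
Talented: the certificate nets 19 − 1 = 18; no certificate nets 13. Talented prefers the certificate.
Ordinary: the certificate nets 19 − 2 = 17; no certificate nets 13. Ordinary would deviate to the certificate.
Ordinary has a profitable deviation, so the profile is not an equilibrium.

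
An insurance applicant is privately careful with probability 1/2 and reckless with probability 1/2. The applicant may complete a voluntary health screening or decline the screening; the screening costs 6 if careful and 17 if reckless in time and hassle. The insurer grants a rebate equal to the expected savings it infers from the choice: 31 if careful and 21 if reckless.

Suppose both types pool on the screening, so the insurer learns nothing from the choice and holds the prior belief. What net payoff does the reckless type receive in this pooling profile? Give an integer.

Pooled rebate = 1/2·31 + 1/2·21 = 26.
reckless pays cost 17 for the screening, so net payoff = 26 − 17 = 9.

9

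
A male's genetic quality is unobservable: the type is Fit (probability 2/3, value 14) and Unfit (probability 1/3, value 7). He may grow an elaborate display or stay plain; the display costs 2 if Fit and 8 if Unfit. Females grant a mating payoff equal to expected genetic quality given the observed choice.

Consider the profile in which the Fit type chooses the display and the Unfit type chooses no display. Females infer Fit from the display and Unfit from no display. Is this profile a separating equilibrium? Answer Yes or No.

Yes

Under these beliefs, the display earns mating payoff 14 and no display earns mating payoff 7.
Fit: the display nets 14 − 2 = 12; no display nets 7. Fit prefers the display.
Unfit: the display nets 14 − 8 = 6; no display nets 7. Unfit prefers no display.
Neither type deviates, so the separating profile is an equilibrium.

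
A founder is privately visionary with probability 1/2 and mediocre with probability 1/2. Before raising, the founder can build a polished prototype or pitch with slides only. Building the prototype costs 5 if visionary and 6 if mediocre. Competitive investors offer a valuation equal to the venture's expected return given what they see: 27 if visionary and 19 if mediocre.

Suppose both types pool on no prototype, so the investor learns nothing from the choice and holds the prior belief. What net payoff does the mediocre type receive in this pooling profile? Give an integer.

23

Pooled valuation = 1/2·27 + 1/2·19 = 23.
mediocre pays no cost for no prototype, so net payoff = 23.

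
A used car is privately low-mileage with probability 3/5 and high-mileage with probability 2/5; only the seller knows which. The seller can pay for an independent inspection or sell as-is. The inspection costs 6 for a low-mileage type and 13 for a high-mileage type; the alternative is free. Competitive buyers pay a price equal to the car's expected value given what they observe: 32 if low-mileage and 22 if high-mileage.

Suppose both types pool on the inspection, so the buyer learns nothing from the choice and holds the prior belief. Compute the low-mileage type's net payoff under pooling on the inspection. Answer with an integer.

22

Pooled price = 3/5·32 + 2/5·22 = 28.
low-mileage pays cost 6 for the inspection, so net payoff = 28 − 6 = 22.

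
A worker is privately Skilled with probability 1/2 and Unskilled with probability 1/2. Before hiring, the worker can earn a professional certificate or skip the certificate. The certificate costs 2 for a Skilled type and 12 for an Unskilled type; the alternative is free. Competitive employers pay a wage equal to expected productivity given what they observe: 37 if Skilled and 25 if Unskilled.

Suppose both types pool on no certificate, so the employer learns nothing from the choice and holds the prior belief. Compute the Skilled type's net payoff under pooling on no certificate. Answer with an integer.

Pooled wage = 1/2·37 + 1/2·25 = 31.
Skilled pays no cost for no certificate, so net payoff = 31.

31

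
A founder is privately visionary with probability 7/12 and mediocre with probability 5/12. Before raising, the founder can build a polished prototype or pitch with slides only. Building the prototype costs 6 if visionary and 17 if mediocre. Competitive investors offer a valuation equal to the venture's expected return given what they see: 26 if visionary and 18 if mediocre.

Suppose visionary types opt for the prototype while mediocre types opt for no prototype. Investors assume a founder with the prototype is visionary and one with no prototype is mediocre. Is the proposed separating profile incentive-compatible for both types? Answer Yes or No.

Under these beliefs, the prototype earns valuation 26 and no prototype earns valuation 18.
visionary: the prototype nets 26 − 6 = 20; no prototype nets 18. visionary prefers the prototype.
mediocre: the prototype nets 26 − 17 = 9; no prototype nets 18. mediocre prefers no prototype.
Neither type deviates, so the separating profile is an equilibrium.

Yes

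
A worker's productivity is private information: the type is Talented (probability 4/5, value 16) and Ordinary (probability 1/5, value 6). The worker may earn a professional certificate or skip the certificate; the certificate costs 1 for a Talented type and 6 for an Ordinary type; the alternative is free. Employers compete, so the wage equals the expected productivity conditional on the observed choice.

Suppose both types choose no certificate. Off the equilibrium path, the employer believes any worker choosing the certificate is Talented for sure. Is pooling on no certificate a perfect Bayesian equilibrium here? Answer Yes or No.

On path, the employer holds the prior and pays 4/5·16 + 1/5·6 = 14. Off path (the certificate), believing Talented, it pays 16.
Talented: no certificate nets 14; the certificate nets 16 − 1 = 15. Talented would deviate.
Ordinary: no certificate nets 14; the certificate nets 16 − 6 = 10. Ordinary stays.
A type deviates, so pooling fails.

No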